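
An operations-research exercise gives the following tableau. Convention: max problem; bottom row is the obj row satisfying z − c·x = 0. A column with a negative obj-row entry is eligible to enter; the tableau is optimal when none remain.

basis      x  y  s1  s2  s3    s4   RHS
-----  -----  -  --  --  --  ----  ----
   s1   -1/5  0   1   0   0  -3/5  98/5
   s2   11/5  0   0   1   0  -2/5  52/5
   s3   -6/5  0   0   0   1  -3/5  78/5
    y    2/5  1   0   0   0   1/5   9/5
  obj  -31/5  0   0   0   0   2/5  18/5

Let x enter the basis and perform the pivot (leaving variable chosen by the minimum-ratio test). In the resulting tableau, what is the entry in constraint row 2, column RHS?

Ratio test on column x — row 1: entry -1/5 ≤ 0; row 2: (52/5)/(11/5) = 52/11; row 3: entry -6/5 ≤ 0; row 4: (9/5)/(2/5) = 9/2. Minimum is 9/2 at row 4 (y leaves); pivot element 2/5.
Divide row 4 by 2/5; eliminate column x from the other rows.
Row 2 update in column RHS: 52/5 − (11/5)·(9/2) = 1/2.

1/2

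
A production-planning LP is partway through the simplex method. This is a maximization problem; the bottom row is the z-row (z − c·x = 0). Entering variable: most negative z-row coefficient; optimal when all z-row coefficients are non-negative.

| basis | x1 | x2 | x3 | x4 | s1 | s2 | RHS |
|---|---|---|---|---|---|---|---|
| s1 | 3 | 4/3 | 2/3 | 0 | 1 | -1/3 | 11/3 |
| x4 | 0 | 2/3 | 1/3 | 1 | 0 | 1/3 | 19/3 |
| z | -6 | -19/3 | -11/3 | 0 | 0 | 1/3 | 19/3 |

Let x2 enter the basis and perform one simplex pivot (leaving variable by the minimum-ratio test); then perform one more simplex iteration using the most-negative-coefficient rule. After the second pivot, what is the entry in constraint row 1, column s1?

Ratio test on column x2 — row 1: (11/3)/(4/3) = 11/4; row 2: (19/3)/(2/3) = 19/2. Minimum is 11/4 at row 1 (s1 leaves); pivot element 4/3.
Divide row 1 by 4/3; eliminate column x2 from the other rows.
Second iteration: most negative z-row entry is -5/4 in column s2, so s2 enters.
Ratio test on column s2 — row 1: entry -1/4 ≤ 0; row 2: (9/2)/(1/2) = 9. Minimum is 9 at row 2 (x4 leaves); pivot element 1/2.
Divide row 2 by 1/2; eliminate column s2 from the other rows.
After both pivots, the entry at constraint row 1, column s1 is 1/2.

1/2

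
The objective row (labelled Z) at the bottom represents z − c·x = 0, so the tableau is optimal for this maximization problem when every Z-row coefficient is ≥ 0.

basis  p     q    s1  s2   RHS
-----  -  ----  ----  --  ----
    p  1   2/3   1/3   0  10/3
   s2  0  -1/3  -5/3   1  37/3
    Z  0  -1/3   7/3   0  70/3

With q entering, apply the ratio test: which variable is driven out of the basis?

p

Column q entries and ratios — p: (10/3)/(2/3) = 5; s2: -1/3 ≤ 0, skip.
Smallest ratio is 5 in the row of p, so p leaves.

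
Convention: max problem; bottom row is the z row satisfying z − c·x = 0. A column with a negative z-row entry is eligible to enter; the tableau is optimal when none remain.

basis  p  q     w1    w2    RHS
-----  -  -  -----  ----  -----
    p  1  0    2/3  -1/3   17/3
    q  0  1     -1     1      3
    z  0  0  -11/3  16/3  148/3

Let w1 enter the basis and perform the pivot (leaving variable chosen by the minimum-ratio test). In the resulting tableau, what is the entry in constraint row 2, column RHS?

Ratio test on column w1 — row 1: (17/3)/(2/3) = 17/2; row 2: entry -1 ≤ 0. Minimum is 17/2 at row 1 (p leaves); pivot element 2/3.
Divide row 1 by 2/3; eliminate column w1 from the other rows.
Row 2 update in column RHS: 3 − (-1)·(17/2) = 23/2.

23/2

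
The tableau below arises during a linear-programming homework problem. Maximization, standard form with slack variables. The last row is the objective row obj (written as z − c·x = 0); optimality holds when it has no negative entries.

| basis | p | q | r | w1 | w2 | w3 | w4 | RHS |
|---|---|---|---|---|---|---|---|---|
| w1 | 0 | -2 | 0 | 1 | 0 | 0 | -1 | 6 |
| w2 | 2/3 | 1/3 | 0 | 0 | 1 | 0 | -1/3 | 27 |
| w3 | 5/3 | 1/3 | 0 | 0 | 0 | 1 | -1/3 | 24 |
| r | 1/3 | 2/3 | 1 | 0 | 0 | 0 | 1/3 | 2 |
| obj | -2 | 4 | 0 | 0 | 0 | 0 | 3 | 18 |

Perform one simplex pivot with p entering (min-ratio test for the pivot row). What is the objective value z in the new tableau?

30

Ratio test on column p — row 1: entry 0 ≤ 0; row 2: 27/(2/3) = 81/2; row 3: 24/(5/3) = 72/5; row 4: 2/(1/3) = 6. Minimum is 6 at row 4 (r leaves); pivot element 1/3.
Pivot on row 4; the obj-row RHS becomes 18 − (-2)·6 = 30.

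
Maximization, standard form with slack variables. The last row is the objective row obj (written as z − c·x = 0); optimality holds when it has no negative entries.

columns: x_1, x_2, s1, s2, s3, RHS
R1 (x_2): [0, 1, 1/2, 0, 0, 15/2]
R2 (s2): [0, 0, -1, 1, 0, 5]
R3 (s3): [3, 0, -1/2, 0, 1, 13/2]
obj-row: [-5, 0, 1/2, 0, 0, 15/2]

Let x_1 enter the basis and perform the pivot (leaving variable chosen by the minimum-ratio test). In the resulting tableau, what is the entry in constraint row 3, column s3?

Ratio test on column x_1 — row 1: entry 0 ≤ 0; row 2: entry 0 ≤ 0; row 3: (13/2)/3 = 13/6. Minimum is 13/6 at row 3 (s3 leaves); pivot element 3.
Divide row 3 by 3; eliminate column x_1 from the other rows.
In the new row 3, the s3 entry is the old entry divided by the pivot: 1/3 = 1/3.

1/3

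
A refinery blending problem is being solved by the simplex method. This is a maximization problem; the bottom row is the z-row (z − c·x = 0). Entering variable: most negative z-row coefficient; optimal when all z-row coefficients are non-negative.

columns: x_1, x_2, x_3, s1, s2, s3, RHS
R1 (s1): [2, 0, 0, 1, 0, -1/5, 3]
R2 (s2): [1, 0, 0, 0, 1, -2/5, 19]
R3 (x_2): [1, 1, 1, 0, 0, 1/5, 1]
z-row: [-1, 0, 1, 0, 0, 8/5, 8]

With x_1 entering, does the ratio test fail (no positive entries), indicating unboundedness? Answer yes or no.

no

Column x_1 has positive entries in row(s) 1, 2, 3, so the ratio test bounds it — not unbounded.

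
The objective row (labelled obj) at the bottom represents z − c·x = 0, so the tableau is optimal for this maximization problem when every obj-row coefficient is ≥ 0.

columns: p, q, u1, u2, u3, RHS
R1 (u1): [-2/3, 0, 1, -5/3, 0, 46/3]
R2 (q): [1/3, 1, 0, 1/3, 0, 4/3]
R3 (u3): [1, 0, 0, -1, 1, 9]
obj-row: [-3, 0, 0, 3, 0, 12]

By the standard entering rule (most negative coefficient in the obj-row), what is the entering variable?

p

Negative obj-row entries: p: -3.
The most negative is -3 in column p, so p enters.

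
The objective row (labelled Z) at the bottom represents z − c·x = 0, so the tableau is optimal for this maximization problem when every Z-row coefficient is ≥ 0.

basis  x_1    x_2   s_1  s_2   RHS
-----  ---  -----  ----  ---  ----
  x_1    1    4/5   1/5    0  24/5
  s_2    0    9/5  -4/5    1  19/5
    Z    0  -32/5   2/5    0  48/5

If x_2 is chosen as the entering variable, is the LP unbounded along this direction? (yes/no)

Column x_2 has positive entries in row(s) 1, 2, so the ratio test bounds it — not unbounded.

no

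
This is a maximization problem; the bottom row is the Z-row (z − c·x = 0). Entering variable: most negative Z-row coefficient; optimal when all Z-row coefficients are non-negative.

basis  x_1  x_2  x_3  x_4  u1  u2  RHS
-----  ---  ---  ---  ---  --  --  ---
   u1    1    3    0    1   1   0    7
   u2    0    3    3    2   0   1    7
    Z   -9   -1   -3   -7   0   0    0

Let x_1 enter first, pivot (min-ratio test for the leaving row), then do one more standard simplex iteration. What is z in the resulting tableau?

Ratio test on column x_1 — row 1: 7/1 = 7; row 2: entry 0 ≤ 0. Minimum is 7 at row 1 (u1 leaves); pivot element 1.
Pivot on row 1; the Z-row RHS becomes 0 − (-9)·7 = 63.
Next entering variable (most negative Z-row entry -3): x_3.
Ratio test on column x_3 — row 1: entry 0 ≤ 0; row 2: 7/3 = 7/3. Minimum is 7/3 at row 2 (u2 leaves); pivot element 3.
After the second pivot the Z-row RHS is 63 − (-3)·(7/3) = 70.

70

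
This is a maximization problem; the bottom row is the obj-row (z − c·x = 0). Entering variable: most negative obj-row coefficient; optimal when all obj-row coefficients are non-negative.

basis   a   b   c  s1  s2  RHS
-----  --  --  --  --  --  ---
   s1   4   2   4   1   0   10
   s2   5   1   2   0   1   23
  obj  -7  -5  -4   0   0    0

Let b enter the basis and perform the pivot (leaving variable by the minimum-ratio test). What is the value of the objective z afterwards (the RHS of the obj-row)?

25

Ratio test on column b — row 1: 10/2 = 5; row 2: 23/1 = 23. Minimum is 5 at row 1 (s1 leaves); pivot element 2.
Pivot on row 1; the obj-row RHS becomes 0 − (-5)·5 = 25.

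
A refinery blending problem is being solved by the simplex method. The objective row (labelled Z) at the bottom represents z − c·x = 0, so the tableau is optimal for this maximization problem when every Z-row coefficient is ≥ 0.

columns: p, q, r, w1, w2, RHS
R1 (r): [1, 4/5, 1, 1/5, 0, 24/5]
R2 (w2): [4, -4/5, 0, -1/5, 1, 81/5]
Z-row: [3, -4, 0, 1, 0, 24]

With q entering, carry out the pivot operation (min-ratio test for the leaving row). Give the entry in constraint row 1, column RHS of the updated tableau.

6

Ratio test on column q — row 1: (24/5)/(4/5) = 6; row 2: entry -4/5 ≤ 0. Minimum is 6 at row 1 (r leaves); pivot element 4/5.
Divide row 1 by 4/5; eliminate column q from the other rows.
In the new row 1, the RHS entry is the old entry divided by the pivot: (24/5)/(4/5) = 6.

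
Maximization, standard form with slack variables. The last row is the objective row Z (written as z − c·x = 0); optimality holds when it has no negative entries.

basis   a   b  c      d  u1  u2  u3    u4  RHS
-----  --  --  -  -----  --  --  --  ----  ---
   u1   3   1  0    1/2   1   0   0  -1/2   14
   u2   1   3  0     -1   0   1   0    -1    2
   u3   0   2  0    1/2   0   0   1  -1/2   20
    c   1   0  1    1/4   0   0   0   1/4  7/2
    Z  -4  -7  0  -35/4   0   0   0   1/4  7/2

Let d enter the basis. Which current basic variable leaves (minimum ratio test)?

Column d entries and ratios — u1: 14/(1/2) = 28; u2: -1 ≤ 0, skip; u3: 20/(1/2) = 40; c: (7/2)/(1/4) = 14.
Smallest ratio is 14 in the row of c, so c leaves.

c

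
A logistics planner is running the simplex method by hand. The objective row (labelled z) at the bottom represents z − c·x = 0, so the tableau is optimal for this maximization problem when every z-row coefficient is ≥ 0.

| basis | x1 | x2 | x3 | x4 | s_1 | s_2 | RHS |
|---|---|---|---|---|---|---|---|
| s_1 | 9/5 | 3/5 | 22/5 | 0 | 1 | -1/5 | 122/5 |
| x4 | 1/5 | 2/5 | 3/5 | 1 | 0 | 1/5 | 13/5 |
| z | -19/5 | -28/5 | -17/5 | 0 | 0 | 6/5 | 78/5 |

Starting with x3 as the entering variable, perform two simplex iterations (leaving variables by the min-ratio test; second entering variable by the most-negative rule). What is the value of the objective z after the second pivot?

52

Ratio test on column x3 — row 1: (122/5)/(22/5) = 61/11; row 2: (13/5)/(3/5) = 13/3. Minimum is 13/3 at row 2 (x4 leaves); pivot element 3/5.
Pivot on row 2; the z-row RHS becomes 78/5 − (-17/5)·(13/3) = 91/3.
Next entering variable (most negative z-row entry -10/3): x2.
Ratio test on column x2 — row 1: entry -7/3 ≤ 0; row 2: (13/3)/(2/3) = 13/2. Minimum is 13/2 at row 2 (x3 leaves); pivot element 2/3.
After the second pivot the z-row RHS is 91/3 − (-10/3)·(13/2) = 52.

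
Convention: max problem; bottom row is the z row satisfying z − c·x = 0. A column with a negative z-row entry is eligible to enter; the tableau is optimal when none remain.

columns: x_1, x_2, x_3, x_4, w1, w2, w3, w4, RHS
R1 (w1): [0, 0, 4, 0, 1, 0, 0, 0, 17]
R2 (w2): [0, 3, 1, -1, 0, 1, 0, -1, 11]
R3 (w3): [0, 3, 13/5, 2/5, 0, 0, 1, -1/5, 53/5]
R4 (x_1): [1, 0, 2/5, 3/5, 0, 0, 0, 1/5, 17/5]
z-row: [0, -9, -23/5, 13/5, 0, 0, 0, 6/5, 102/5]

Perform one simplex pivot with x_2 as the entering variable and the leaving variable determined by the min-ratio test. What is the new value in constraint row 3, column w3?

1/3

Ratio test on column x_2 — row 1: entry 0 ≤ 0; row 2: 11/3 = 11/3; row 3: (53/5)/3 = 53/15; row 4: entry 0 ≤ 0. Minimum is 53/15 at row 3 (w3 leaves); pivot element 3.
Divide row 3 by 3; eliminate column x_2 from the other rows.
In the new row 3, the w3 entry is the old entry divided by the pivot: 1/3 = 1/3.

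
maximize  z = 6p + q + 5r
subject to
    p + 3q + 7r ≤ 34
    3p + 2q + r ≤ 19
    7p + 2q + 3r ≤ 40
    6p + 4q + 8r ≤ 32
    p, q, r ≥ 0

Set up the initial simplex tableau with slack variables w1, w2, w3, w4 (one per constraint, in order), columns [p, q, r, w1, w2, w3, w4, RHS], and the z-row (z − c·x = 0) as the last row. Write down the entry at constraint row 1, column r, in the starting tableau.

Constraint 1 has coefficient 7 on r.

7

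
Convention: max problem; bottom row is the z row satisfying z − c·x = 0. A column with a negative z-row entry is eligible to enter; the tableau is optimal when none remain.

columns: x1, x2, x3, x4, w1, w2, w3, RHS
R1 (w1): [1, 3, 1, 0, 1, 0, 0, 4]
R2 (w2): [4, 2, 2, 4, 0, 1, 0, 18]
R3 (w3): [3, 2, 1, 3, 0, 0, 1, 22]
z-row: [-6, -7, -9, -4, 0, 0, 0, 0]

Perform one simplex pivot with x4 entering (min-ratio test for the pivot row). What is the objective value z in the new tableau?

Ratio test on column x4 — row 1: entry 0 ≤ 0; row 2: 18/4 = 9/2; row 3: 22/3 = 22/3. Minimum is 9/2 at row 2 (w2 leaves); pivot element 4.
Pivot on row 2; the z-row RHS becomes 0 − (-4)·(9/2) = 18.

18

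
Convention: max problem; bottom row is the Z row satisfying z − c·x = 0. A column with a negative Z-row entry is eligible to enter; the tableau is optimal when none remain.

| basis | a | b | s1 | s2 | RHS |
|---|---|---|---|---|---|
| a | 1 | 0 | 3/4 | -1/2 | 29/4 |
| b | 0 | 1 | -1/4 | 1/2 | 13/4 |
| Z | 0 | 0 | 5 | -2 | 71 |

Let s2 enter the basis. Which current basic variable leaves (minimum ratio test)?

b

Column s2 entries and ratios — a: -1/2 ≤ 0, skip; b: (13/4)/(1/2) = 13/2.
Smallest ratio is 13/2 in the row of b, so b leaves.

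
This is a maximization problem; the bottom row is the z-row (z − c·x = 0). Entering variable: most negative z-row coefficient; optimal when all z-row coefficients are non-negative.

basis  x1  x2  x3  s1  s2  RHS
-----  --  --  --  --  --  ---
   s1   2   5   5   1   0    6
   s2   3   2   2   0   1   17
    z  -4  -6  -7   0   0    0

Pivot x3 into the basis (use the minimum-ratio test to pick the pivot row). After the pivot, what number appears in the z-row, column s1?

Ratio test on column x3 — row 1: 6/5 = 6/5; row 2: 17/2 = 17/2. Minimum is 6/5 at row 1 (s1 leaves); pivot element 5.
Divide row 1 by 5; eliminate column x3 from the other rows.
z-row update in column s1: 0 − (-7)·(1/5) = 7/5.

7/5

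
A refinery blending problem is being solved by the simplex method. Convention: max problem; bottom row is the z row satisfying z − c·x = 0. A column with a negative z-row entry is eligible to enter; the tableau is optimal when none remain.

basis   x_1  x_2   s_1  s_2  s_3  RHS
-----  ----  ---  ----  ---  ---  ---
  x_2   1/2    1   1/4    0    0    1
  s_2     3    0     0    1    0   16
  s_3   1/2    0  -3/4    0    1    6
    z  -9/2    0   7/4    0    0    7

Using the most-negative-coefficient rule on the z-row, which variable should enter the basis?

x_1

Negative z-row entries: x_1: -9/2.
The most negative is -9/2 in column x_1, so x_1 enters.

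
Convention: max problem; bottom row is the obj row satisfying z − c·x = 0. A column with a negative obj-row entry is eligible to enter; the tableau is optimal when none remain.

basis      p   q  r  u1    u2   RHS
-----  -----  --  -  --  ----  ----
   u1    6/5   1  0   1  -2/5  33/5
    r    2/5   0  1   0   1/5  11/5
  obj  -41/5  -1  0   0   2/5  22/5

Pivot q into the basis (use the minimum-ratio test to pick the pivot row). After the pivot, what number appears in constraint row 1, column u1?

1

Ratio test on column q — row 1: (33/5)/1 = 33/5; row 2: entry 0 ≤ 0. Minimum is 33/5 at row 1 (u1 leaves); pivot element 1.
Divide row 1 by 1; eliminate column q from the other rows.
In the new row 1, the u1 entry is the old entry divided by the pivot: 1/1 = 1.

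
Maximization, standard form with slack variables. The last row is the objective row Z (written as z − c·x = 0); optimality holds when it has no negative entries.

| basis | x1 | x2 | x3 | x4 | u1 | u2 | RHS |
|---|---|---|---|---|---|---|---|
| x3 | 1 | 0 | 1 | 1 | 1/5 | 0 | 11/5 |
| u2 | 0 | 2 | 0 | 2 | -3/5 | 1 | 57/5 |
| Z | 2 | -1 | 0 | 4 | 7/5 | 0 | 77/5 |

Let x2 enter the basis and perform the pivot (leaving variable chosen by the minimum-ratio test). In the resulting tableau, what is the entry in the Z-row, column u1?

Ratio test on column x2 — row 1: entry 0 ≤ 0; row 2: (57/5)/2 = 57/10. Minimum is 57/10 at row 2 (u2 leaves); pivot element 2.
Divide row 2 by 2; eliminate column x2 from the other rows.
Z-row update in column u1: 7/5 − (-1)·(-3/10) = 11/10.

11/10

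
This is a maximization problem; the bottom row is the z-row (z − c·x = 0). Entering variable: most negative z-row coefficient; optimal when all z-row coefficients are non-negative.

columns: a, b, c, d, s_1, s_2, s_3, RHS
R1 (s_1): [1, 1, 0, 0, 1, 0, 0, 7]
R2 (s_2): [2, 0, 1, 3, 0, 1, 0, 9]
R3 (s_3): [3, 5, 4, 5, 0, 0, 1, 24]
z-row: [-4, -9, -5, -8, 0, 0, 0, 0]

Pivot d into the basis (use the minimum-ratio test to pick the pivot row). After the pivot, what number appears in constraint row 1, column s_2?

Ratio test on column d — row 1: entry 0 ≤ 0; row 2: 9/3 = 3; row 3: 24/5 = 24/5. Minimum is 3 at row 2 (s_2 leaves); pivot element 3.
Divide row 2 by 3; eliminate column d from the other rows.
Row 1 update in column s_2: 0 − 0·(1/3) = 0.

0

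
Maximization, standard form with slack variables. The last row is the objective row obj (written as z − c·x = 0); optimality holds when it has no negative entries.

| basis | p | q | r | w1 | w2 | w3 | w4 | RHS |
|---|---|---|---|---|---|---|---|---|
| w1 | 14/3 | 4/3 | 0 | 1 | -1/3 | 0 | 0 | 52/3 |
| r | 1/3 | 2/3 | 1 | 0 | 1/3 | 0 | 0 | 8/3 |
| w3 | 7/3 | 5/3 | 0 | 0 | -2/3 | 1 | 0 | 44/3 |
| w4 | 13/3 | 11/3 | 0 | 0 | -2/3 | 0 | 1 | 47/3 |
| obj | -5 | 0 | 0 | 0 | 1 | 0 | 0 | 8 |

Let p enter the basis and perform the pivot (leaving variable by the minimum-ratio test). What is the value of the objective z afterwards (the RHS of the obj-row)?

339/13

Ratio test on column p — row 1: (52/3)/(14/3) = 26/7; row 2: (8/3)/(1/3) = 8; row 3: (44/3)/(7/3) = 44/7; row 4: (47/3)/(13/3) = 47/13. Minimum is 47/13 at row 4 (w4 leaves); pivot element 13/3.
Pivot on row 4; the obj-row RHS becomes 8 − (-5)·(47/13) = 339/13.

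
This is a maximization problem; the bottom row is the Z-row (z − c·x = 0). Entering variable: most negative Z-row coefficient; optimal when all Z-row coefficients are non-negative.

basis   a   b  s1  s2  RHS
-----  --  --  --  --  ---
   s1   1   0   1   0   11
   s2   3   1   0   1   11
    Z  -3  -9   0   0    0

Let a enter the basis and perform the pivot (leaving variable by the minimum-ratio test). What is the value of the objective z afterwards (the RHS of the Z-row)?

Ratio test on column a — row 1: 11/1 = 11; row 2: 11/3 = 11/3. Minimum is 11/3 at row 2 (s2 leaves); pivot element 3.
Pivot on row 2; the Z-row RHS becomes 0 − (-3)·(11/3) = 11.

11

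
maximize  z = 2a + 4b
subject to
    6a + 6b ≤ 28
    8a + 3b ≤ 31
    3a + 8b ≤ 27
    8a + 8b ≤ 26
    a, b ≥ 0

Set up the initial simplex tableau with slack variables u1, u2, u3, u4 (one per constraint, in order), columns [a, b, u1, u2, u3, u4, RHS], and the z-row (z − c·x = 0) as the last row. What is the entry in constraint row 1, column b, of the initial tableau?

Constraint 1 has coefficient 6 on b.

6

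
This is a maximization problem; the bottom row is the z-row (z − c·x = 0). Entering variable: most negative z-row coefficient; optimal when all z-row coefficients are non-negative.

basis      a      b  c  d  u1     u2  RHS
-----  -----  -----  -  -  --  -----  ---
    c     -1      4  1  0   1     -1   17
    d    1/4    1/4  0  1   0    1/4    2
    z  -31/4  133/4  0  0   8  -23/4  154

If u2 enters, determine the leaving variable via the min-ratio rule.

d

Column u2 entries and ratios — c: -1 ≤ 0, skip; d: 2/(1/4) = 8.
Smallest ratio is 8 in the row of d, so d leaves.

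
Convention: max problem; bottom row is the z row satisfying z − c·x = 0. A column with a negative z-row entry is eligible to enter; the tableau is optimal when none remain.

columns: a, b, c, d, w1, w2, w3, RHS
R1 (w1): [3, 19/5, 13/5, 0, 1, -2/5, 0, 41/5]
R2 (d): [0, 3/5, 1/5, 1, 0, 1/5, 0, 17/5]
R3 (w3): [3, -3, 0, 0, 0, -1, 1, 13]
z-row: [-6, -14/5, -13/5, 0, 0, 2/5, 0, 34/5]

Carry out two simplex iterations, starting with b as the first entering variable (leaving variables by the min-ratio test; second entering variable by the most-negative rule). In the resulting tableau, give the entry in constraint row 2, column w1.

Ratio test on column b — row 1: (41/5)/(19/5) = 41/19; row 2: (17/5)/(3/5) = 17/3; row 3: entry -3 ≤ 0. Minimum is 41/19 at row 1 (w1 leaves); pivot element 19/5.
Divide row 1 by 19/5; eliminate column b from the other rows.
Second iteration: most negative z-row entry is -72/19 in column a, so a enters.
Ratio test on column a — row 1: (41/19)/(15/19) = 41/15; row 2: entry -9/19 ≤ 0; row 3: (370/19)/(102/19) = 185/51. Minimum is 41/15 at row 1 (b leaves); pivot element 15/19.
Divide row 1 by 15/19; eliminate column a from the other rows.
After both pivots, the entry at constraint row 2, column w1 is 0.

0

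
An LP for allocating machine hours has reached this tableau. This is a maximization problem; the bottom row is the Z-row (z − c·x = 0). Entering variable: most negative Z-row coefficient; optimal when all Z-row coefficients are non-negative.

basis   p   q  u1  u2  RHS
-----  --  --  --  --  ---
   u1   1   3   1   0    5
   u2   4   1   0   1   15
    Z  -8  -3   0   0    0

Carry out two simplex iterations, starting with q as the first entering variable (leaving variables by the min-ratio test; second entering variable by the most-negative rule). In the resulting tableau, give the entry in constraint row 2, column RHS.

40/11

Ratio test on column q — row 1: 5/3 = 5/3; row 2: 15/1 = 15. Minimum is 5/3 at row 1 (u1 leaves); pivot element 3.
Divide row 1 by 3; eliminate column q from the other rows.
Second iteration: most negative Z-row entry is -7 in column p, so p enters.
Ratio test on column p — row 1: (5/3)/(1/3) = 5; row 2: (40/3)/(11/3) = 40/11. Minimum is 40/11 at row 2 (u2 leaves); pivot element 11/3.
Divide row 2 by 11/3; eliminate column p from the other rows.
After both pivots, the entry at constraint row 2, column RHS is 40/11.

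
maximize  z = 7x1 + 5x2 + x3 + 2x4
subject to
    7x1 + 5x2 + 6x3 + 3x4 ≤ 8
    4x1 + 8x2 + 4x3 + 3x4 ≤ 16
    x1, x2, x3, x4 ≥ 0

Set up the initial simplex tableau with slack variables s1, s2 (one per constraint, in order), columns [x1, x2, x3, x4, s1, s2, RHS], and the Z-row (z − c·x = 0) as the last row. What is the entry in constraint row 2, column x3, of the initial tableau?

Constraint 2 has coefficient 4 on x3.

4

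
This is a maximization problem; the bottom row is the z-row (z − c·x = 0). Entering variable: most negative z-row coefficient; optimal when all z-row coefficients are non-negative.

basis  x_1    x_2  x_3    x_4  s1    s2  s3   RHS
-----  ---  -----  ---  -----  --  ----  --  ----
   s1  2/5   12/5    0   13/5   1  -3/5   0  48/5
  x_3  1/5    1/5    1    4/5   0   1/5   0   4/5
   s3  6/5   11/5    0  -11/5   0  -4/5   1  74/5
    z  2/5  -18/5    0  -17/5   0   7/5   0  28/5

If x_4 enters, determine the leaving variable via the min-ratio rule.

x_3

Column x_4 entries and ratios — s1: (48/5)/(13/5) = 48/13; x_3: (4/5)/(4/5) = 1; s3: -11/5 ≤ 0, skip.
Smallest ratio is 1 in the row of x_3, so x_3 leaves.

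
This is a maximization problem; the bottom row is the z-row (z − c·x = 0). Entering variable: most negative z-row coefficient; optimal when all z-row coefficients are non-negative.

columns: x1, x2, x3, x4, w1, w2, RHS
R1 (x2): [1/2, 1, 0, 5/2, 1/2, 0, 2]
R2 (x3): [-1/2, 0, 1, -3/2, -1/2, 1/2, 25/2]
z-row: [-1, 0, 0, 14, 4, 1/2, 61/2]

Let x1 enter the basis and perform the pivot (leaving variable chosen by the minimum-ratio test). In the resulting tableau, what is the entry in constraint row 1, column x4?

Ratio test on column x1 — row 1: 2/(1/2) = 4; row 2: entry -1/2 ≤ 0. Minimum is 4 at row 1 (x2 leaves); pivot element 1/2.
Divide row 1 by 1/2; eliminate column x1 from the other rows.
In the new row 1, the x4 entry is the old entry divided by the pivot: (5/2)/(1/2) = 5.

5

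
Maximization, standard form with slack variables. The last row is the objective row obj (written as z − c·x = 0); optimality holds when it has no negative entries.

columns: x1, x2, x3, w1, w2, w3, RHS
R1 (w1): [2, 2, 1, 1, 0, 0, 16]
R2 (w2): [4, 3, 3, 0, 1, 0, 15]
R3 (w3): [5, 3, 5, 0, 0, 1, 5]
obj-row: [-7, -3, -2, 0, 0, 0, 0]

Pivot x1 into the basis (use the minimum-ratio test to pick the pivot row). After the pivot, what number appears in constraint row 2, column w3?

-4/5

Ratio test on column x1 — row 1: 16/2 = 8; row 2: 15/4 = 15/4; row 3: 5/5 = 1. Minimum is 1 at row 3 (w3 leaves); pivot element 5.
Divide row 3 by 5; eliminate column x1 from the other rows.
Row 2 update in column w3: 0 − 4·(1/5) = -4/5.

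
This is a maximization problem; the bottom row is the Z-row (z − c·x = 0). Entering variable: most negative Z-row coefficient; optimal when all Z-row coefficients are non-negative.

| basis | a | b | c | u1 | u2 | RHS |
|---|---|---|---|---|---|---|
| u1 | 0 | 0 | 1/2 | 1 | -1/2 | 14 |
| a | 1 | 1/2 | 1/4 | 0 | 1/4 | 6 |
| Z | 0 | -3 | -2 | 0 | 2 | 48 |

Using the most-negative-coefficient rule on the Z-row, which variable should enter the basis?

b

Negative Z-row entries: b: -3, c: -2.
The most negative is -3 in column b, so b enters.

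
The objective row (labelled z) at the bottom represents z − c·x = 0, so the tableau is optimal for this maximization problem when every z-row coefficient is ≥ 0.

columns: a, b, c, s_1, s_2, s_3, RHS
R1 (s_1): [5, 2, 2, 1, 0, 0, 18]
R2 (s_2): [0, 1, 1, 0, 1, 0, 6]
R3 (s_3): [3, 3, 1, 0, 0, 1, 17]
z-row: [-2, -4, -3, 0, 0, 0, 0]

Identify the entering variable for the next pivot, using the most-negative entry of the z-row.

b

Negative z-row entries: a: -2, b: -4, c: -3.
The most negative is -4 in column b, so b enters.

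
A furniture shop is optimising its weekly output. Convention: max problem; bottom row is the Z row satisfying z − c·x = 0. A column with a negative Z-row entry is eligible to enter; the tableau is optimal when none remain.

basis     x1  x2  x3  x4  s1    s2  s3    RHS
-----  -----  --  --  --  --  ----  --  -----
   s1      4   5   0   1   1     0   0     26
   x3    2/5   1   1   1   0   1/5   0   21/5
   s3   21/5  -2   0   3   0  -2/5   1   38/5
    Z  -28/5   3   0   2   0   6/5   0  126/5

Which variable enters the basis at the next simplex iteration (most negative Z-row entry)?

x1

Negative Z-row entries: x1: -28/5.
The most negative is -28/5 in column x1, so x1 enters.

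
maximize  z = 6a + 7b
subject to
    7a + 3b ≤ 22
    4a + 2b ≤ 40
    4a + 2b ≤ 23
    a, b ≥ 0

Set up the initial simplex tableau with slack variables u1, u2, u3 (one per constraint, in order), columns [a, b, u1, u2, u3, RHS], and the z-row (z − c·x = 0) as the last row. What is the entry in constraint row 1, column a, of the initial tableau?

7

Constraint 1 has coefficient 7 on a.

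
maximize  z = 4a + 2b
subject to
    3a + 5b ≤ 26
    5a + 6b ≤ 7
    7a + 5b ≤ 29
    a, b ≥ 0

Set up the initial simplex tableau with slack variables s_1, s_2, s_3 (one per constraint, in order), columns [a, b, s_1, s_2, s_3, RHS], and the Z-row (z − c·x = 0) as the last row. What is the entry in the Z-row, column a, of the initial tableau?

The Z-row carries the negated objective coefficients: the a entry is -4.

-4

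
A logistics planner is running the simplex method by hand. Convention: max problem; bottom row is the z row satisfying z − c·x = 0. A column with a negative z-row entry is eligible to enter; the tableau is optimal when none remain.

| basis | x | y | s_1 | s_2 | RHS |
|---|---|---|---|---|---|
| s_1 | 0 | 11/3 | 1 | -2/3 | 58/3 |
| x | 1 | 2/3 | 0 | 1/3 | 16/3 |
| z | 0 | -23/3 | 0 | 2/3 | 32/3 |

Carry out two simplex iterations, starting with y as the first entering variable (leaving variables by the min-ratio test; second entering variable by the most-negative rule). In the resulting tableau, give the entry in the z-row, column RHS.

Ratio test on column y — row 1: (58/3)/(11/3) = 58/11; row 2: (16/3)/(2/3) = 8. Minimum is 58/11 at row 1 (s_1 leaves); pivot element 11/3.
Divide row 1 by 11/3; eliminate column y from the other rows.
Second iteration: most negative z-row entry is -8/11 in column s_2, so s_2 enters.
Ratio test on column s_2 — row 1: entry -2/11 ≤ 0; row 2: (20/11)/(5/11) = 4. Minimum is 4 at row 2 (x leaves); pivot element 5/11.
Divide row 2 by 5/11; eliminate column s_2 from the other rows.
After both pivots, the entry at the z-row, column RHS is 54.

54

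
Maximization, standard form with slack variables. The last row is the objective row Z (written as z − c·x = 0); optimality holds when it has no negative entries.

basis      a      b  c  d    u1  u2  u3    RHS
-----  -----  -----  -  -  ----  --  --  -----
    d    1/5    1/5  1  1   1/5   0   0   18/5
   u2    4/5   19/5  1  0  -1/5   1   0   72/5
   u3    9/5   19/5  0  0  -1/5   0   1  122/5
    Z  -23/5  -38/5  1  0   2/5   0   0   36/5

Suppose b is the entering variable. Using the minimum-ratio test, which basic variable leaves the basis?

Column b entries and ratios — d: (18/5)/(1/5) = 18; u2: (72/5)/(19/5) = 72/19; u3: (122/5)/(19/5) = 122/19.
Smallest ratio is 72/19 in the row of u2, so u2 leaves.

u2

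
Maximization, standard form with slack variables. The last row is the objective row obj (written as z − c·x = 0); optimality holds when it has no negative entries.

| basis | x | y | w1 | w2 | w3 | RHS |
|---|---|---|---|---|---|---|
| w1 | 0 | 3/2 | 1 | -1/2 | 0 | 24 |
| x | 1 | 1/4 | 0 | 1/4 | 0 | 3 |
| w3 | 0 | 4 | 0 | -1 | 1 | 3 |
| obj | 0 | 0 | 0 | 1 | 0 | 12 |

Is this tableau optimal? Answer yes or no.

yes

Every obj-row coefficient is ≥ 0, so the tableau is optimal.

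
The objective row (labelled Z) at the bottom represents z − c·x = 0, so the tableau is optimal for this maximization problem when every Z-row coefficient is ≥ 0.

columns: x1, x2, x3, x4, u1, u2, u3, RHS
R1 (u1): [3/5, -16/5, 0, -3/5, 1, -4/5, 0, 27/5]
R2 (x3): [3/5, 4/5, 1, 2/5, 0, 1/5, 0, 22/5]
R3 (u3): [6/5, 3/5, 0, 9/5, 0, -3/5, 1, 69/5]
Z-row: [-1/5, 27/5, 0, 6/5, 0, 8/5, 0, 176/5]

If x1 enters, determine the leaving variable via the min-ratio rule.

Column x1 entries and ratios — u1: (27/5)/(3/5) = 9; x3: (22/5)/(3/5) = 22/3; u3: (69/5)/(6/5) = 23/2.
Smallest ratio is 22/3 in the row of x3, so x3 leaves.

x3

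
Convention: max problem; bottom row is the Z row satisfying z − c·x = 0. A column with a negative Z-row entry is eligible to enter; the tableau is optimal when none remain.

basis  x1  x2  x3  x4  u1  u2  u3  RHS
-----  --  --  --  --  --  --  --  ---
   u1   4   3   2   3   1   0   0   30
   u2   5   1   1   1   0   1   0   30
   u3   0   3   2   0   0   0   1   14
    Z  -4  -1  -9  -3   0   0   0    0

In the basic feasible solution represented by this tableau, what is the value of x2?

0

x2 is not in the basis, so in the current basic feasible solution x2 = 0.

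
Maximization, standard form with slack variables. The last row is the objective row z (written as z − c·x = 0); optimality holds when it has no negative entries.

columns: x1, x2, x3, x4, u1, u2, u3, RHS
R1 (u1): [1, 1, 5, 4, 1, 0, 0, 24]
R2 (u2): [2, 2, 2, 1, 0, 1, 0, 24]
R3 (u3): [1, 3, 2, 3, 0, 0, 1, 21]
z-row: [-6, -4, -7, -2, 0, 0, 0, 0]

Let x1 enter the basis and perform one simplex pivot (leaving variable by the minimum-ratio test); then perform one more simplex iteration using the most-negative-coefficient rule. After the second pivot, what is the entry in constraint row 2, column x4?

-3/8

Ratio test on column x1 — row 1: 24/1 = 24; row 2: 24/2 = 12; row 3: 21/1 = 21. Minimum is 12 at row 2 (u2 leaves); pivot element 2.
Divide row 2 by 2; eliminate column x1 from the other rows.
Second iteration: most negative z-row entry is -1 in column x3, so x3 enters.
Ratio test on column x3 — row 1: 12/4 = 3; row 2: 12/1 = 12; row 3: 9/1 = 9. Minimum is 3 at row 1 (u1 leaves); pivot element 4.
Divide row 1 by 4; eliminate column x3 from the other rows.
After both pivots, the entry at constraint row 2, column x4 is -3/8.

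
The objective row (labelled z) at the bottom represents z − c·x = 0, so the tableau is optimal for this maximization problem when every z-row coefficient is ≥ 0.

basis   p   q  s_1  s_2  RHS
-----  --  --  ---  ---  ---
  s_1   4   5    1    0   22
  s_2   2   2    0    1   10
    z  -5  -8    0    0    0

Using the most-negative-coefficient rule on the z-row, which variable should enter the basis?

q

Negative z-row entries: p: -5, q: -8.
The most negative is -8 in column q, so q enters.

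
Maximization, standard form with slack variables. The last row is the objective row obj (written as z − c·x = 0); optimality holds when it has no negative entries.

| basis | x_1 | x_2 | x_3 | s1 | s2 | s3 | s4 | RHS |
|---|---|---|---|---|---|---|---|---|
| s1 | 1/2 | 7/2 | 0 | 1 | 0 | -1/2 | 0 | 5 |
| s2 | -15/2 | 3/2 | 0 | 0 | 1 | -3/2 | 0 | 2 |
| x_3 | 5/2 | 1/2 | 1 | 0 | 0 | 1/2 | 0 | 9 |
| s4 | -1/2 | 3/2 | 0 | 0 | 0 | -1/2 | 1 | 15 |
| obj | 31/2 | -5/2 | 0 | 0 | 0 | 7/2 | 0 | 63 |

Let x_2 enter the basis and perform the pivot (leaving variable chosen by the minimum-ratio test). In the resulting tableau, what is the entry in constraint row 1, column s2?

Ratio test on column x_2 — row 1: 5/(7/2) = 10/7; row 2: 2/(3/2) = 4/3; row 3: 9/(1/2) = 18; row 4: 15/(3/2) = 10. Minimum is 4/3 at row 2 (s2 leaves); pivot element 3/2.
Divide row 2 by 3/2; eliminate column x_2 from the other rows.
Row 1 update in column s2: 0 − (7/2)·(2/3) = -7/3.

-7/3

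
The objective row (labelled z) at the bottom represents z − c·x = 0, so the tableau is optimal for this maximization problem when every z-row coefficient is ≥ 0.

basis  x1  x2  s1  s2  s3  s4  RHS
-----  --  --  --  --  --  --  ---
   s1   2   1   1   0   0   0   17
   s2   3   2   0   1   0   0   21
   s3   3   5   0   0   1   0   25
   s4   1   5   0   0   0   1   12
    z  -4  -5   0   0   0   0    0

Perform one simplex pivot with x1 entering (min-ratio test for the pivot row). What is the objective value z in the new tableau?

28

Ratio test on column x1 — row 1: 17/2 = 17/2; row 2: 21/3 = 7; row 3: 25/3 = 25/3; row 4: 12/1 = 12. Minimum is 7 at row 2 (s2 leaves); pivot element 3.
Pivot on row 2; the z-row RHS becomes 0 − (-4)·7 = 28.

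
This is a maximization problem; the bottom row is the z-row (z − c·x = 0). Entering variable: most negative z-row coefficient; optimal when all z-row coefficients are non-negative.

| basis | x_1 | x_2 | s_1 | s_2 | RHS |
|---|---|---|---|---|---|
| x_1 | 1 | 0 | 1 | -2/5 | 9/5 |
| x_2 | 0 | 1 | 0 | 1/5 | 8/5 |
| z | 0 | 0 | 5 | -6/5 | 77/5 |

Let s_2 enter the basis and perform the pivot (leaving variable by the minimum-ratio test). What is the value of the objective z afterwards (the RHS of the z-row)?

25

Ratio test on column s_2 — row 1: entry -2/5 ≤ 0; row 2: (8/5)/(1/5) = 8. Minimum is 8 at row 2 (x_2 leaves); pivot element 1/5.
Pivot on row 2; the z-row RHS becomes 77/5 − (-6/5)·8 = 25.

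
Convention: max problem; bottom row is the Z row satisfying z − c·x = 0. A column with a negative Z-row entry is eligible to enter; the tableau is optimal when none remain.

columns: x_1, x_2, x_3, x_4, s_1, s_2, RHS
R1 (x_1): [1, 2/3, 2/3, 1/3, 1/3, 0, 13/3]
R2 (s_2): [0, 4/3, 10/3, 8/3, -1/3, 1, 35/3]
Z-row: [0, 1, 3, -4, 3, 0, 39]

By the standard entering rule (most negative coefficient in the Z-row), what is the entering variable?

x_4

Negative Z-row entries: x_4: -4.
The most negative is -4 in column x_4, so x_4 enters.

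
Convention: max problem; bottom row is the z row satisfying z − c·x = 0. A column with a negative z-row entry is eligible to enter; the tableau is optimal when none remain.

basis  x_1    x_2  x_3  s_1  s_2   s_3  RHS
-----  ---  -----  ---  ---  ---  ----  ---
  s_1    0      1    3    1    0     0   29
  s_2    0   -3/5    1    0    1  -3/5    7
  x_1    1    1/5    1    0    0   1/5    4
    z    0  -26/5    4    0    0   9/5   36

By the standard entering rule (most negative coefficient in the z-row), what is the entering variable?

x_2

Negative z-row entries: x_2: -26/5.
The most negative is -26/5 in column x_2, so x_2 enters.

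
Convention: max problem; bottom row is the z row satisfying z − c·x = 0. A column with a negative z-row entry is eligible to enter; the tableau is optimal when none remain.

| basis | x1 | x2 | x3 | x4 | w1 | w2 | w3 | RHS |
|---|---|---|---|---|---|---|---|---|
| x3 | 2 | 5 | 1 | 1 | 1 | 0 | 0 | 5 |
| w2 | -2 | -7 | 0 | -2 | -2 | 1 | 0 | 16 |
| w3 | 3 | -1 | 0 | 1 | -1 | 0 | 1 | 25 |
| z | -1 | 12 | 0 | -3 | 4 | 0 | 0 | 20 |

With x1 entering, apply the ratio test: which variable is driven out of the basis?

Column x1 entries and ratios — x3: 5/2 = 5/2; w2: -2 ≤ 0, skip; w3: 25/3 = 25/3.
Smallest ratio is 5/2 in the row of x3, so x3 leaves.

x3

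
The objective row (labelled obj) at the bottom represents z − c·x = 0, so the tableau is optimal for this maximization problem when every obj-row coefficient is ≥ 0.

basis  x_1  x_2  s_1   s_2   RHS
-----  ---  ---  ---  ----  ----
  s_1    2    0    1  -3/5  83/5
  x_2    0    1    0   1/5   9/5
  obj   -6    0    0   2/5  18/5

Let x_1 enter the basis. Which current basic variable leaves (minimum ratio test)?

Column x_1 entries and ratios — s_1: (83/5)/2 = 83/10; x_2: 0 ≤ 0, skip.
Smallest ratio is 83/10 in the row of s_1, so s_1 leaves.

s_1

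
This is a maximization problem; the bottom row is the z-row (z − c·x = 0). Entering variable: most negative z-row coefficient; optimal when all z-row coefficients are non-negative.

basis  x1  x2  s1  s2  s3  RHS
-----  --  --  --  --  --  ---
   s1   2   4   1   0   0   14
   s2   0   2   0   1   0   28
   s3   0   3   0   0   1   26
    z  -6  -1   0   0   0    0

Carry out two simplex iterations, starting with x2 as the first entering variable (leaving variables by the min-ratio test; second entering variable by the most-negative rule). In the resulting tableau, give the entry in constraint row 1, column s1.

1/2

Ratio test on column x2 — row 1: 14/4 = 7/2; row 2: 28/2 = 14; row 3: 26/3 = 26/3. Minimum is 7/2 at row 1 (s1 leaves); pivot element 4.
Divide row 1 by 4; eliminate column x2 from the other rows.
Second iteration: most negative z-row entry is -11/2 in column x1, so x1 enters.
Ratio test on column x1 — row 1: (7/2)/(1/2) = 7; row 2: entry -1 ≤ 0; row 3: entry -3/2 ≤ 0. Minimum is 7 at row 1 (x2 leaves); pivot element 1/2.
Divide row 1 by 1/2; eliminate column x1 from the other rows.
After both pivots, the entry at constraint row 1, column s1 is 1/2.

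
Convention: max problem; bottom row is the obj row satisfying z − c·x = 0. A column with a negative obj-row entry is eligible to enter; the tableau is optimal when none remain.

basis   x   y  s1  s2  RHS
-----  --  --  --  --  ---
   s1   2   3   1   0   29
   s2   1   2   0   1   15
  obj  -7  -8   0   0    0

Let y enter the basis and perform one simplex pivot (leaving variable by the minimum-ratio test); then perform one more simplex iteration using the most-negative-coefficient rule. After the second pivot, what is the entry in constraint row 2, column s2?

Ratio test on column y — row 1: 29/3 = 29/3; row 2: 15/2 = 15/2. Minimum is 15/2 at row 2 (s2 leaves); pivot element 2.
Divide row 2 by 2; eliminate column y from the other rows.
Second iteration: most negative obj-row entry is -3 in column x, so x enters.
Ratio test on column x — row 1: (13/2)/(1/2) = 13; row 2: (15/2)/(1/2) = 15. Minimum is 13 at row 1 (s1 leaves); pivot element 1/2.
Divide row 1 by 1/2; eliminate column x from the other rows.
After both pivots, the entry at constraint row 2, column s2 is 2.

2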